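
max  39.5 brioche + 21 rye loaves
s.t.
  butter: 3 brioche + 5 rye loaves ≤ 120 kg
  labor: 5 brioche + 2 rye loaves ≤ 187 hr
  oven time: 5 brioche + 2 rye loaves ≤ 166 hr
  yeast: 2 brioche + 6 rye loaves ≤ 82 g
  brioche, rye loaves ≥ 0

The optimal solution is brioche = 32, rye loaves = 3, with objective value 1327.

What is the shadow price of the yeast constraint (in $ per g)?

1

At the optimum: butter uses 111 of 120 (slack = 9); labor uses 166 of 187 (slack = 21); oven time uses 166 of 166 (binding); yeast uses 82 of 82 (binding).
Since butter, labor are not tight, their duals are 0.
Dual feasibility on the basic columns requires 5·y_oven time + 2·y_yeast = 39.5, 2·y_oven time + 6·y_yeast = 21.
→ y_oven time = 7.5 and y_yeast = 1.
Shadow price of yeast = 1.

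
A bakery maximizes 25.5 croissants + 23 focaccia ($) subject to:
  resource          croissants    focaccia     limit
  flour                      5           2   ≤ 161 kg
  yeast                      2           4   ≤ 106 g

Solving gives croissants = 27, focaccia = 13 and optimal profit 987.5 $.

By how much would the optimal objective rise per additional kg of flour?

3.5

At the optimum: flour uses 161 of 161 (binding); yeast uses 106 of 106 (binding).
Dual feasibility on the basic columns requires 5·y_flour + 2·y_yeast = 25.5, 2·y_flour + 4·y_yeast = 23.
→ y_flour = 3.5 and y_yeast = 4.
Shadow price of flour = 3.5.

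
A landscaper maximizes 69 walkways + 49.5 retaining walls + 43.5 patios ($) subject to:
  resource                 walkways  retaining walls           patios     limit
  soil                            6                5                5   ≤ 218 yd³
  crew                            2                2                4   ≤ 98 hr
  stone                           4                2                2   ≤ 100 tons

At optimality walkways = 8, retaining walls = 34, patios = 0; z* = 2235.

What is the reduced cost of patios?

-6

At the optimum: soil uses 218 of 218 (binding); crew uses 84 of 98 (slack = 14); stone uses 100 of 100 (binding).
Slack constraints have shadow price 0 (complementary slackness).
From A_Bᵀ y = c: 6·y_soil + 4·y_stone = 69; 5·y_soil + 2·y_stone = 49.5.
This yields shadow prices y_soil = 7.5, y_stone = 6.
Reduced cost of patios: c₃ − yᵀa₃ = 43.5 − (7.5·5 + 6·2) = 43.5 − 49.5 = -6.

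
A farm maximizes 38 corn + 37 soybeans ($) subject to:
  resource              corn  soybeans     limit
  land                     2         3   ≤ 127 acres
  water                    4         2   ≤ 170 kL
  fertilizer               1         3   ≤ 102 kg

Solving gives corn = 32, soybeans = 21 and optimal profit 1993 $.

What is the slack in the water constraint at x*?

water used = 4·32 + 2·21 = 170; slack = 170 − 170 = 0.

0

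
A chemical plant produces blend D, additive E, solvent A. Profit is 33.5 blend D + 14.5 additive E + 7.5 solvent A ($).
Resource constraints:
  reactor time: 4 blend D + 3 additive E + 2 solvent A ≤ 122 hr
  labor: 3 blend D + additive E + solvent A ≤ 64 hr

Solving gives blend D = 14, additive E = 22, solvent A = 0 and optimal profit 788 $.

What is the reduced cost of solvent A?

-5

At the optimum: reactor time uses 122 of 122 (binding); labor uses 64 of 64 (binding).
Dual feasibility on the basic columns requires 4·y_reactor time + 3·y_labor = 33.5, 3·y_reactor time + 1·y_labor = 14.5.
This yields shadow prices y_reactor time = 2, y_labor = 8.5.
Reduced cost of solvent A: c₃ − yᵀa₃ = 7.5 − (2·2 + 8.5·1) = 7.5 − 12.5 = -5.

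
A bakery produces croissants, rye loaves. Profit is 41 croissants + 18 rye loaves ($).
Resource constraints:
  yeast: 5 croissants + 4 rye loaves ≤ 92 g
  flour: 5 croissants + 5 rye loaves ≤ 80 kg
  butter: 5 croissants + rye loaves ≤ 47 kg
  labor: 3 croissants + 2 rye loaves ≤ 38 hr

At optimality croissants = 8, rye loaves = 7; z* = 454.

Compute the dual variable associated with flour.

Check each constraint at x*: yeast 68/92 (slack 24); flour 75/80 (slack 5); butter 47/47 (tight); labor 38/38 (tight).
Since yeast, flour are not tight, their duals are 0.
The binding rows give the dual system: 5·y_butter + 3·y_labor = 41 and 1·y_butter + 2·y_labor = 18.
Solving: y_butter = 4, y_labor = 7.
Shadow price of flour = 0.

0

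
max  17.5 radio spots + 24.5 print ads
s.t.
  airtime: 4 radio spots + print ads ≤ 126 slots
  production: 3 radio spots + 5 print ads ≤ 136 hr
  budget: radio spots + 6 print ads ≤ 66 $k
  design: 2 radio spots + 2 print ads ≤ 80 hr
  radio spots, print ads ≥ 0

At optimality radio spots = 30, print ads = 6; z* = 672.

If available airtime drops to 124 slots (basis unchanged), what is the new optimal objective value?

665

At the optimum: airtime uses 126 of 126 (binding); production uses 120 of 136 (slack = 16); budget uses 66 of 66 (binding); design uses 72 of 80 (slack = 8).
Slack constraints have shadow price 0 (complementary slackness).
Dual feasibility on the basic columns requires 4·y_airtime + 1·y_budget = 17.5, 1·y_airtime + 6·y_budget = 24.5.
→ y_airtime = 3.5 and y_budget = 3.5.
Δz = y_airtime·Δb = 3.5 × (-2) = -7, so new z* = 672 − 7 = 665.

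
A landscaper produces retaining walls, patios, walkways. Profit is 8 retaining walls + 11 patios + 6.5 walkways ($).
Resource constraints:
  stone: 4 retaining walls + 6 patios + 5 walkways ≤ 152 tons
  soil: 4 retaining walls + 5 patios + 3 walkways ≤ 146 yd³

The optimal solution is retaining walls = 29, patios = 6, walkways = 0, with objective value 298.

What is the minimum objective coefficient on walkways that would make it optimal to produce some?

8

Both stone and soil are binding at x*.
Dual feasibility on the basic columns requires 4·y_stone + 4·y_soil = 8, 6·y_stone + 5·y_soil = 11.
→ y_stone = 1 and y_soil = 1.
walkways enters the basis when its profit ≥ yᵀa₃ = 1·5 + 1·3 = 8.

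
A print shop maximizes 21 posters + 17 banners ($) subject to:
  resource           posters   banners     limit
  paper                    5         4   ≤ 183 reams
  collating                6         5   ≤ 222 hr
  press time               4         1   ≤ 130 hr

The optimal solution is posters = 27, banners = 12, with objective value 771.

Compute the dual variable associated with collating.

1

At the optimum: paper uses 183 of 183 (binding); collating uses 222 of 222 (binding); press time uses 120 of 130 (slack = 10).
Since press time is not tight, its dual is 0.
Dual feasibility on the basic columns requires 5·y_paper + 6·y_collating = 21, 4·y_paper + 5·y_collating = 17.
Solving: y_paper = 3, y_collating = 1.
Shadow price of collating = 1.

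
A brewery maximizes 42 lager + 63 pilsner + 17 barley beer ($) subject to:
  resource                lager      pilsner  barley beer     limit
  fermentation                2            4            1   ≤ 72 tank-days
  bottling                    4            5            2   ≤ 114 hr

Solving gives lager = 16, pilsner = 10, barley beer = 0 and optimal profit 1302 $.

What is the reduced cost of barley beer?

-4

Both fermentation and bottling are binding at x*.
From A_Bᵀ y = c: 2·y_fermentation + 4·y_bottling = 42; 4·y_fermentation + 5·y_bottling = 63.
This yields shadow prices y_fermentation = 7, y_bottling = 7.
Reduced cost of barley beer: c₃ − yᵀa₃ = 17 − (7·1 + 7·2) = 17 − 21 = -4.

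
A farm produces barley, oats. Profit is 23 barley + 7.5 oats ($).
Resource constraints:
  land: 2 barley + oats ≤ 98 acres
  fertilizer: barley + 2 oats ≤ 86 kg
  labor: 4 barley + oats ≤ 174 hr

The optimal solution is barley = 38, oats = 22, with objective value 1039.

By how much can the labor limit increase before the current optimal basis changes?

22

Binding constraints: land, labor. The basis is B = [[2,1],[4,1]] with det -2.
Per unit increase in labor, x* moves by d = (0.5, -1).
The basis stays optimal until oats reaches 0; allowable increase = 22 hr.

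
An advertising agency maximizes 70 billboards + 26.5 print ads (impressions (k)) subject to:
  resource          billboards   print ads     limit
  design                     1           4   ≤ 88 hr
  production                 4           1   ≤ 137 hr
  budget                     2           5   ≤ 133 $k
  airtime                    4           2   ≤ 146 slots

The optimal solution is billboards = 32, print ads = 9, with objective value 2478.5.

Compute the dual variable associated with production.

At the optimum: design uses 68 of 88 (slack = 20); production uses 137 of 137 (binding); budget uses 109 of 133 (slack = 24); airtime uses 146 of 146 (binding).
By complementary slackness, y = 0 for the non-binding constraints.
The binding rows give the dual system: 4·y_production + 4·y_airtime = 70 and 1·y_production + 2·y_airtime = 26.5.
This yields shadow prices y_production = 8.5, y_airtime = 9.
Shadow price of production = 8.5.

8.5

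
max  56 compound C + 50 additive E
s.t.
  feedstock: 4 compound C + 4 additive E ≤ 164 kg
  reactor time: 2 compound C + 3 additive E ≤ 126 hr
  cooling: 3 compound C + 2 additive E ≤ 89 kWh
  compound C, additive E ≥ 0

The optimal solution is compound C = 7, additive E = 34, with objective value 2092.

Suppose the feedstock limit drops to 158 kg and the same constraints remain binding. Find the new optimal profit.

2035

At the optimum: feedstock uses 164 of 164 (binding); reactor time uses 116 of 126 (slack = 10); cooling uses 89 of 89 (binding).
Since reactor time is not tight, its dual is 0.
The binding rows give the dual system: 4·y_feedstock + 3·y_cooling = 56 and 4·y_feedstock + 2·y_cooling = 50.
This yields shadow prices y_feedstock = 9.5, y_cooling = 6.
Δz = y_feedstock·Δb = 9.5 × (-6) = -57, so new z* = 2092 − 57 = 2035.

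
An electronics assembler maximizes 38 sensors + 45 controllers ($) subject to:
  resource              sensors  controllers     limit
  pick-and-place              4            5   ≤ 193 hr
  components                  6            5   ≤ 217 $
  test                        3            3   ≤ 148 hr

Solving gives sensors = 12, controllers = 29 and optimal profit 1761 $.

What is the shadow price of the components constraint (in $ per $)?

1

Check each constraint at x*: pick-and-place 193/193 (tight); components 217/217 (tight); test 123/148 (slack 25).
By complementary slackness, y = 0 for the non-binding constraint.
The binding rows give the dual system: 4·y_pick-and-place + 6·y_components = 38 and 5·y_pick-and-place + 5·y_components = 45.
This yields shadow prices y_pick-and-place = 8, y_components = 1.
Shadow price of components = 1.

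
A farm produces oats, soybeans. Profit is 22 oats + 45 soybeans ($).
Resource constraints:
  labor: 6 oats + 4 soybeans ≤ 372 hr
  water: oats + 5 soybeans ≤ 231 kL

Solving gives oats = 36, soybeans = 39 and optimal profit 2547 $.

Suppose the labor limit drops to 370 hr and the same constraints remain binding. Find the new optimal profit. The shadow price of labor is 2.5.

Δb = -2, so new z* = 2547 + (2.5)·(-2) = 2547 − 5 = 2542.

2542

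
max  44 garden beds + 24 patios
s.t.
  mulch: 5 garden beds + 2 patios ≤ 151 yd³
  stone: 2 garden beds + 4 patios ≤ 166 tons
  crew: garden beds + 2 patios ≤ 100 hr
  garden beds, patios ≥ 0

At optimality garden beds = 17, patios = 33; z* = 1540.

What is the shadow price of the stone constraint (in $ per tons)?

2

Check each constraint at x*: mulch 151/151 (tight); stone 166/166 (tight); crew 83/100 (slack 17).
Since crew is not tight, its dual is 0.
The binding rows give the dual system: 5·y_mulch + 2·y_stone = 44 and 2·y_mulch + 4·y_stone = 24.
→ y_mulch = 8 and y_stone = 2.
Shadow price of stone = 2.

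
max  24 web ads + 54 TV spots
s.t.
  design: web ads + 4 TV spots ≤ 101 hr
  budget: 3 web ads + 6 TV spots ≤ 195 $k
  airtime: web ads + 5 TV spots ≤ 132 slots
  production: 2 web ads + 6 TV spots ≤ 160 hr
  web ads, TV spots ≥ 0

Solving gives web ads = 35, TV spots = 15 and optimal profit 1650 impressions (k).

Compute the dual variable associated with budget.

Check each constraint at x*: design 95/101 (slack 6); budget 195/195 (tight); airtime 110/132 (slack 22); production 160/160 (tight).
By complementary slackness, y = 0 for the non-binding constraints.
The binding rows give the dual system: 3·y_budget + 2·y_production = 24 and 6·y_budget + 6·y_production = 54.
→ y_budget = 6 and y_production = 3.
Shadow price of budget = 6.

6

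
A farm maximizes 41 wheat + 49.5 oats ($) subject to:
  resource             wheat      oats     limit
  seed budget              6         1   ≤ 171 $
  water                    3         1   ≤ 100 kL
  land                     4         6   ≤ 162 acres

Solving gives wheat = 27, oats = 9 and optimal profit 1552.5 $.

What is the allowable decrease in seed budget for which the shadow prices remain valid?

144

Binding constraints: seed budget, land. The basis is B = [[6,1],[4,6]] with det 32.
Per unit decrease in seed budget, x* moves by d = (-0.1875, 0.125).
The basis stays optimal until wheat reaches 0; allowable decrease = 144 $.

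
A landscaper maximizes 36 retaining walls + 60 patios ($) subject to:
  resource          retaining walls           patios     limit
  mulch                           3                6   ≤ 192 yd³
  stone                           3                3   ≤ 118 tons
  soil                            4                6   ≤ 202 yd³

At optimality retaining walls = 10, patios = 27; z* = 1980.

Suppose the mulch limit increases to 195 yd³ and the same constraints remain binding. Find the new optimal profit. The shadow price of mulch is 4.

1992

Δb = 3, so new z* = 1980 + (4)·(3) = 1980 + 12 = 1992.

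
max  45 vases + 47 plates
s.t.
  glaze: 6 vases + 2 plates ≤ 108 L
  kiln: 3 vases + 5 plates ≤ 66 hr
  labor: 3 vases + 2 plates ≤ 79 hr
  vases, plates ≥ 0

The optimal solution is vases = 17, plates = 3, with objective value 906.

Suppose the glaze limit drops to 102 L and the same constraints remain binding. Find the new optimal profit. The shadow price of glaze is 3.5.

885

Δb = -6, so new z* = 906 + (3.5)·(-6) = 906 − 21 = 885.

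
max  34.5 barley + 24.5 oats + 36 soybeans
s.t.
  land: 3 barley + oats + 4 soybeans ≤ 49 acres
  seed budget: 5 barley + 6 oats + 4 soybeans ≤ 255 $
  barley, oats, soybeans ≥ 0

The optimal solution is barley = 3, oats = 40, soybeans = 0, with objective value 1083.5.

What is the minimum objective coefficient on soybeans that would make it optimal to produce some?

38

Both land and seed budget are binding at x*.
Dual feasibility on the basic columns requires 3·y_land + 5·y_seed budget = 34.5, 1·y_land + 6·y_seed budget = 24.5.
Solving: y_land = 6.5, y_seed budget = 3.
soybeans enters the basis when its profit ≥ yᵀa₃ = 6.5·4 + 3·4 = 38.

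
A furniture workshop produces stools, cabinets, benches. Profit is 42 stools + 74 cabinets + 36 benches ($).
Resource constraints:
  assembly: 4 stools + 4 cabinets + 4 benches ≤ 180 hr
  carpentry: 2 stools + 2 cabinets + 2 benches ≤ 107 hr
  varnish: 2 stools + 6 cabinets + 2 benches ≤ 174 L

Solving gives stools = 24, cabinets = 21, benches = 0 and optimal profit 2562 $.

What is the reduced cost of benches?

-6

Check each constraint at x*: assembly 180/180 (tight); carpentry 90/107 (slack 17); varnish 174/174 (tight).
Since carpentry is not tight, its dual is 0.
From A_Bᵀ y = c: 4·y_assembly + 2·y_varnish = 42; 4·y_assembly + 6·y_varnish = 74.
This yields shadow prices y_assembly = 6.5, y_varnish = 8.
Reduced cost of benches: c₃ − yᵀa₃ = 36 − (6.5·4 + 8·2) = 36 − 42 = -6.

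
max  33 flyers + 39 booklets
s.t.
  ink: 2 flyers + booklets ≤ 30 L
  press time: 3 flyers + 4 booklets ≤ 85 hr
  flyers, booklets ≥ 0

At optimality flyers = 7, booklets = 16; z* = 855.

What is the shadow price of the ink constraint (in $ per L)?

3

Check each constraint at x*: ink 30/30 (tight); press time 85/85 (tight).
Dual feasibility on the basic columns requires 2·y_ink + 3·y_press time = 33, 1·y_ink + 4·y_press time = 39.
Solving: y_ink = 3, y_press time = 9.
Shadow price of ink = 3.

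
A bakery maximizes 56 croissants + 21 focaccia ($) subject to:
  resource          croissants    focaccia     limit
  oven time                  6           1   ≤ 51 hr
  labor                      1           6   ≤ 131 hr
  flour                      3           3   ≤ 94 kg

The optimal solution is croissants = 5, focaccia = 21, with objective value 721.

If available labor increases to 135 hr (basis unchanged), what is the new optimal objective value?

Binding: oven time and labor. Non-binding: flour (16 unused).
Since flour is not tight, its dual is 0.
The binding rows give the dual system: 6·y_oven time + 1·y_labor = 56 and 1·y_oven time + 6·y_labor = 21.
→ y_oven time = 9 and y_labor = 2.
Δz = y_labor·Δb = 2 × (4) = 8, so new z* = 721 + 8 = 729.

729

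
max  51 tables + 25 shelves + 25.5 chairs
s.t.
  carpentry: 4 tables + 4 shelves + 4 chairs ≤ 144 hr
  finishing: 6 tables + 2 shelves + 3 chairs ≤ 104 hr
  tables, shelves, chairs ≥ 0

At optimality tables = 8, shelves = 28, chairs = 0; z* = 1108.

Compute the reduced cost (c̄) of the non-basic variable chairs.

-6

Check each constraint at x*: carpentry 144/144 (tight); finishing 104/104 (tight).
Dual feasibility on the basic columns requires 4·y_carpentry + 6·y_finishing = 51, 4·y_carpentry + 2·y_finishing = 25.
→ y_carpentry = 3 and y_finishing = 6.5.
Reduced cost of chairs: c₃ − yᵀa₃ = 25.5 − (3·4 + 6.5·3) = 25.5 − 31.5 = -6.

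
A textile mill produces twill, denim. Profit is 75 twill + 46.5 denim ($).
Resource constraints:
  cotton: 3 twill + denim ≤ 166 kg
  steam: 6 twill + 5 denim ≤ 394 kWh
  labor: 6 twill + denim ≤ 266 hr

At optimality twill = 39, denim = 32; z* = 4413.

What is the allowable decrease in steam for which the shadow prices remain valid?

Binding constraints: steam, labor. The basis is B = [[6,5],[6,1]] with det -24.
Per unit decrease in steam, x* moves by d = (0.0417, -0.25).
The basis stays optimal until denim reaches 0; allowable decrease = 128 kWh.

128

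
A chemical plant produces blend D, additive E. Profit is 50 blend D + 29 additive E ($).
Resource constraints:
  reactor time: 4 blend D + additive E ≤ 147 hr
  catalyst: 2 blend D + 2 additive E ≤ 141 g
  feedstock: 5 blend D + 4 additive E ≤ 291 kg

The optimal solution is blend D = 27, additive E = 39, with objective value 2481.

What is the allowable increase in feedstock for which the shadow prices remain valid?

16.5

Binding constraints: reactor time, feedstock. The basis is B = [[4,1],[5,4]] with det 11.
Per unit increase in feedstock, x* moves by d = (-0.0909, 0.3636).
The basis stays optimal until catalyst becomes binding; allowable increase = 16.5 kg.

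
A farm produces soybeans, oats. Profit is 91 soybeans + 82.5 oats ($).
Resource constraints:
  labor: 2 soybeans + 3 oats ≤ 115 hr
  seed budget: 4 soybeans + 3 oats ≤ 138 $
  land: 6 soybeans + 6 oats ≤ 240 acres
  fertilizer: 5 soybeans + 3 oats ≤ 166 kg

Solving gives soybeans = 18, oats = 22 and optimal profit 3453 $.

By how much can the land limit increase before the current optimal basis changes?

Binding constraints: seed budget, land. The basis is B = [[4,3],[6,6]] with det 6.
Per unit increase in land, x* moves by d = (-0.5, 0.6667).
The basis stays optimal until labor becomes binding; allowable increase = 13 acres.

13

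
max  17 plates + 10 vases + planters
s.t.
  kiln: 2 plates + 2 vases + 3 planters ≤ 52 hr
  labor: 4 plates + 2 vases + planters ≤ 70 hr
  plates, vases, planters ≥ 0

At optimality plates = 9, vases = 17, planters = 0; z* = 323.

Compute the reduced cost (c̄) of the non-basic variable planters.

Check each constraint at x*: kiln 52/52 (tight); labor 70/70 (tight).
From A_Bᵀ y = c: 2·y_kiln + 4·y_labor = 17; 2·y_kiln + 2·y_labor = 10.
→ y_kiln = 1.5 and y_labor = 3.5.
Reduced cost of planters: c₃ − yᵀa₃ = 1 − (1.5·3 + 3.5·1) = 1 − 8 = -7.

-7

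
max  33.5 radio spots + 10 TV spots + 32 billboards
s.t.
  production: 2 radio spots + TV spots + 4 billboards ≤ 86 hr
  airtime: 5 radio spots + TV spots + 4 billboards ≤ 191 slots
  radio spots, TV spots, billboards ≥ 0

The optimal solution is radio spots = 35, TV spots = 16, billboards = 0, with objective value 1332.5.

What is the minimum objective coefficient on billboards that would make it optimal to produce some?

At the optimum: production uses 86 of 86 (binding); airtime uses 191 of 191 (binding).
Dual feasibility on the basic columns requires 2·y_production + 5·y_airtime = 33.5, 1·y_production + 1·y_airtime = 10.
→ y_production = 5.5 and y_airtime = 4.5.
billboards enters the basis when its profit ≥ yᵀa₃ = 5.5·4 + 4.5·4 = 40.

40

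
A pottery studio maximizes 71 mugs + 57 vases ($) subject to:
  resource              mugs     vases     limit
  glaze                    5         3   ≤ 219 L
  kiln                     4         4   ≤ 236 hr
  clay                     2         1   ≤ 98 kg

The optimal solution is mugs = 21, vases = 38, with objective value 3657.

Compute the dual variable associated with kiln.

Check each constraint at x*: glaze 219/219 (tight); kiln 236/236 (tight); clay 80/98 (slack 18).
Since clay is not tight, its dual is 0.
Dual feasibility on the basic columns requires 5·y_glaze + 4·y_kiln = 71, 3·y_glaze + 4·y_kiln = 57.
→ y_glaze = 7 and y_kiln = 9.
Shadow price of kiln = 9.

9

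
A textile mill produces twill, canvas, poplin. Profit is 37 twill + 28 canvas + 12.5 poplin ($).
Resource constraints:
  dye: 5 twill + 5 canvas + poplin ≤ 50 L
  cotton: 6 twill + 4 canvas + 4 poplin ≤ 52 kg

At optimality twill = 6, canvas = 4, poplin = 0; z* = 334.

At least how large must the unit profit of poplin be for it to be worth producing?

Both dye and cotton are binding at x*.
The binding rows give the dual system: 5·y_dye + 6·y_cotton = 37 and 5·y_dye + 4·y_cotton = 28.
Solving: y_dye = 2, y_cotton = 4.5.
poplin enters the basis when its profit ≥ yᵀa₃ = 2·1 + 4.5·4 = 20.

20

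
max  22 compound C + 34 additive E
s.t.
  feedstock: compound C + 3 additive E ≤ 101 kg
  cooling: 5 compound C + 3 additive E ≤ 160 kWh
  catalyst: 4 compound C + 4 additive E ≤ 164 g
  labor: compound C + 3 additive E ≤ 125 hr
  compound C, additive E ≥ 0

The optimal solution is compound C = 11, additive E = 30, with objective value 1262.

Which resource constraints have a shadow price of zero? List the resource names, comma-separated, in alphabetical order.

feedstock: 101/101 (binding)
cooling: 145/160 (slack 15)
catalyst: 164/164 (binding)
labor: 101/125 (slack 24)
By complementary slackness, a constraint with positive slack has shadow price 0 → cooling, labor.

cooling, labor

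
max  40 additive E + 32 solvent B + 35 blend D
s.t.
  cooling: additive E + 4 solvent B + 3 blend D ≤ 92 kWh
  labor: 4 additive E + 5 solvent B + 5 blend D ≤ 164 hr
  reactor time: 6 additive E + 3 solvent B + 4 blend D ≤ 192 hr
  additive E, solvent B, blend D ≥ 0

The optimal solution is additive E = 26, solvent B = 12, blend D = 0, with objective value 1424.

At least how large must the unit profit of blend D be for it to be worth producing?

Binding: labor and reactor time. Non-binding: cooling (18 unused).
Since cooling is not tight, its dual is 0.
The binding rows give the dual system: 4·y_labor + 6·y_reactor time = 40 and 5·y_labor + 3·y_reactor time = 32.
This yields shadow prices y_labor = 4, y_reactor time = 4.
blend D enters the basis when its profit ≥ yᵀa₃ = 4·5 + 4·4 = 36.

36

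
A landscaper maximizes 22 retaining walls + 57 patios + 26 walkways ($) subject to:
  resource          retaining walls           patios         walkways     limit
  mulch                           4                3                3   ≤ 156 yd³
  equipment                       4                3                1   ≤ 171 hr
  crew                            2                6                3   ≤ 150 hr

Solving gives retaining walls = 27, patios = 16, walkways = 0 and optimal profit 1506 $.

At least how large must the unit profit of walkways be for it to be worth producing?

30

At the optimum: mulch uses 156 of 156 (binding); equipment uses 156 of 171 (slack = 15); crew uses 150 of 150 (binding).
Slack constraints have shadow price 0 (complementary slackness).
From A_Bᵀ y = c: 4·y_mulch + 2·y_crew = 22; 3·y_mulch + 6·y_crew = 57.
This yields shadow prices y_mulch = 1, y_crew = 9.
walkways enters the basis when its profit ≥ yᵀa₃ = 1·3 + 9·3 = 30.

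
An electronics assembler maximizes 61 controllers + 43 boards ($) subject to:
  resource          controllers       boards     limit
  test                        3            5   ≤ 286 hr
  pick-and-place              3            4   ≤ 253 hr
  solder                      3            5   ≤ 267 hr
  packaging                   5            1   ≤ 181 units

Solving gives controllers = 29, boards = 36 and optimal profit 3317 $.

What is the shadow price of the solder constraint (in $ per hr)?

Binding: solder and packaging. Non-binding: test (19 unused), pick-and-place (22 unused).
Slack constraints have shadow price 0 (complementary slackness).
Dual feasibility on the basic columns requires 3·y_solder + 5·y_packaging = 61, 5·y_solder + 1·y_packaging = 43.
Solving: y_solder = 7, y_packaging = 8.
Shadow price of solder = 7.

7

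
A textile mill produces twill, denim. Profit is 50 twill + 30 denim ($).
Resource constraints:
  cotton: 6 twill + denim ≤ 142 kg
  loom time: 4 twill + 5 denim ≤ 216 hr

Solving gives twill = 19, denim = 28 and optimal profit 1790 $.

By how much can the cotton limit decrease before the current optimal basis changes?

98.8

Binding constraints: cotton, loom time. The basis is B = [[6,1],[4,5]] with det 26.
Per unit decrease in cotton, x* moves by d = (-0.1923, 0.1538).
The basis stays optimal until twill reaches 0; allowable decrease = 98.8 kg.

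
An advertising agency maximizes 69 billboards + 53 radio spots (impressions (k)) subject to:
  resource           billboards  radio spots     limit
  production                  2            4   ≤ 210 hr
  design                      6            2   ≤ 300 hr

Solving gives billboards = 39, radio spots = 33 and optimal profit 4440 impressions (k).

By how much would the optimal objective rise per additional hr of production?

Both production and design are binding at x*.
From A_Bᵀ y = c: 2·y_production + 6·y_design = 69; 4·y_production + 2·y_design = 53.
Solving: y_production = 9, y_design = 8.5.
Shadow price of production = 9.

9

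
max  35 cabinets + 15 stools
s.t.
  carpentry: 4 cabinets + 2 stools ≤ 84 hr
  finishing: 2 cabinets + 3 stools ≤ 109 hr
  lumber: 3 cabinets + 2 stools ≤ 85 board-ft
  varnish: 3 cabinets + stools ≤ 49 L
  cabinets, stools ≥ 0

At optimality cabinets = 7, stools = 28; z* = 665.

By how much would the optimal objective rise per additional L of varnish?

At the optimum: carpentry uses 84 of 84 (binding); finishing uses 98 of 109 (slack = 11); lumber uses 77 of 85 (slack = 8); varnish uses 49 of 49 (binding).
By complementary slackness, y = 0 for the non-binding constraints.
From A_Bᵀ y = c: 4·y_carpentry + 3·y_varnish = 35; 2·y_carpentry + 1·y_varnish = 15.
Solving: y_carpentry = 5, y_varnish = 5.
Shadow price of varnish = 5.

5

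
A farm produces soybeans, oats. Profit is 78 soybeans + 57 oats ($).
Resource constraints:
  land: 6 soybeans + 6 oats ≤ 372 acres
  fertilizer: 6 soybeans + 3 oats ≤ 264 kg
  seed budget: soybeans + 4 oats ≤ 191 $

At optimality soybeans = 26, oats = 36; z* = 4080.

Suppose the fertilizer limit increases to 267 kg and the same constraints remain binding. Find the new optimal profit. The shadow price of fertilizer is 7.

4101

Δb = 3, so new z* = 4080 + (7)·(3) = 4080 + 21 = 4101.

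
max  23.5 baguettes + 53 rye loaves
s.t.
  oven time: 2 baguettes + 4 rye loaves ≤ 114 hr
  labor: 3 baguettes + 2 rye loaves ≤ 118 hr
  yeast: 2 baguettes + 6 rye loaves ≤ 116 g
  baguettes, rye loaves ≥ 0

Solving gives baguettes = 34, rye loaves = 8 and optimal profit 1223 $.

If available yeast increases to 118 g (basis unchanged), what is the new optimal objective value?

1239

At the optimum: oven time uses 100 of 114 (slack = 14); labor uses 118 of 118 (binding); yeast uses 116 of 116 (binding).
Since oven time is not tight, its dual is 0.
From A_Bᵀ y = c: 3·y_labor + 2·y_yeast = 23.5; 2·y_labor + 6·y_yeast = 53.
→ y_labor = 2.5 and y_yeast = 8.
Δz = y_yeast·Δb = 8 × (2) = 16, so new z* = 1223 + 16 = 1239.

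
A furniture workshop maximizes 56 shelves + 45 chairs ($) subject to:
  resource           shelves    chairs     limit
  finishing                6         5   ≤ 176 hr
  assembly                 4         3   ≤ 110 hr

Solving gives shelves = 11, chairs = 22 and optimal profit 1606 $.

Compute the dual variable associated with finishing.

Both finishing and assembly are binding at x*.
From A_Bᵀ y = c: 6·y_finishing + 4·y_assembly = 56; 5·y_finishing + 3·y_assembly = 45.
This yields shadow prices y_finishing = 6, y_assembly = 5.
Shadow price of finishing = 6.

6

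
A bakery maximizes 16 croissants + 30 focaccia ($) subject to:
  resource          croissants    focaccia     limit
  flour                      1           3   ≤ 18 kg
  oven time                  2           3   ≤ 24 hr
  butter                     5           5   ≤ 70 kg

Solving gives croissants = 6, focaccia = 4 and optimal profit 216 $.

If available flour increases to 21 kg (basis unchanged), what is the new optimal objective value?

228

Check each constraint at x*: flour 18/18 (tight); oven time 24/24 (tight); butter 50/70 (slack 20).
Slack constraints have shadow price 0 (complementary slackness).
The binding rows give the dual system: 1·y_flour + 2·y_oven time = 16 and 3·y_flour + 3·y_oven time = 30.
Solving: y_flour = 4, y_oven time = 6.
Δz = y_flour·Δb = 4 × (3) = 12, so new z* = 216 + 12 = 228.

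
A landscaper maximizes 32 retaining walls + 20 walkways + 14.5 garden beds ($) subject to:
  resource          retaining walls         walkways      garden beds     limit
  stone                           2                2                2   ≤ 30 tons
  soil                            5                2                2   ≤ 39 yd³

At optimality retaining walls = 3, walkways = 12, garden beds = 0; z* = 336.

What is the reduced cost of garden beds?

-5.5

Check each constraint at x*: stone 30/30 (tight); soil 39/39 (tight).
Dual feasibility on the basic columns requires 2·y_stone + 5·y_soil = 32, 2·y_stone + 2·y_soil = 20.
→ y_stone = 6 and y_soil = 4.
Reduced cost of garden beds: c₃ − yᵀa₃ = 14.5 − (6·2 + 4·2) = 14.5 − 20 = -5.5.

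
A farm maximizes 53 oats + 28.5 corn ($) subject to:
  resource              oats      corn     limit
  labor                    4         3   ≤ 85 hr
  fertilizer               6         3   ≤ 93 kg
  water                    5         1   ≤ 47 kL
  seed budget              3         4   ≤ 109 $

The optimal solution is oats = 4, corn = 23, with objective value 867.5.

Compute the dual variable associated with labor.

2

Check each constraint at x*: labor 85/85 (tight); fertilizer 93/93 (tight); water 43/47 (slack 4); seed budget 104/109 (slack 5).
Since water, seed budget are not tight, their duals are 0.
Dual feasibility on the basic columns requires 4·y_labor + 6·y_fertilizer = 53, 3·y_labor + 3·y_fertilizer = 28.5.
→ y_labor = 2 and y_fertilizer = 7.5.
Shadow price of labor = 2.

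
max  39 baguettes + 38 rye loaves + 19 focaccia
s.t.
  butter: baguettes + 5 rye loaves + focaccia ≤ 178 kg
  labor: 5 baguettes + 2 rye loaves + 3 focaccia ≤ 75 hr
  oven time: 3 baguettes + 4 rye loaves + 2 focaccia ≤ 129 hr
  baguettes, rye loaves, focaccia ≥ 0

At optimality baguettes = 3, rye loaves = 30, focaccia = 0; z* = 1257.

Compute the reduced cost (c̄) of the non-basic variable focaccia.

Check each constraint at x*: butter 153/178 (slack 25); labor 75/75 (tight); oven time 129/129 (tight).
Since butter is not tight, its dual is 0.
Dual feasibility on the basic columns requires 5·y_labor + 3·y_oven time = 39, 2·y_labor + 4·y_oven time = 38.
Solving: y_labor = 3, y_oven time = 8.
Reduced cost of focaccia: c₃ − yᵀa₃ = 19 − (3·3 + 8·2) = 19 − 25 = -6.

-6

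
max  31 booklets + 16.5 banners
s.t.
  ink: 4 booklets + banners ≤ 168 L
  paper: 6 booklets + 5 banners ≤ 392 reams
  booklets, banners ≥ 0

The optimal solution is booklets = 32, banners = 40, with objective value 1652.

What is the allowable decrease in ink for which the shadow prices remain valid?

Binding constraints: ink, paper. The basis is B = [[4,1],[6,5]] with det 14.
Per unit decrease in ink, x* moves by d = (-0.3571, 0.4286).
The basis stays optimal until booklets reaches 0; allowable decrease = 89.6 L.

89.6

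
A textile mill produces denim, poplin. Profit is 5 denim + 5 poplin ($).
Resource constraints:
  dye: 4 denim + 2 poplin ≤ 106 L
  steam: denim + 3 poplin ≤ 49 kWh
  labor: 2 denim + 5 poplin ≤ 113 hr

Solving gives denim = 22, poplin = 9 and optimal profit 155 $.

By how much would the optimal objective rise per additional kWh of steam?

1

Binding: dye and steam. Non-binding: labor (24 unused).
Since labor is not tight, its dual is 0.
From A_Bᵀ y = c: 4·y_dye + 1·y_steam = 5; 2·y_dye + 3·y_steam = 5.
Solving: y_dye = 1, y_steam = 1.
Shadow price of steam = 1.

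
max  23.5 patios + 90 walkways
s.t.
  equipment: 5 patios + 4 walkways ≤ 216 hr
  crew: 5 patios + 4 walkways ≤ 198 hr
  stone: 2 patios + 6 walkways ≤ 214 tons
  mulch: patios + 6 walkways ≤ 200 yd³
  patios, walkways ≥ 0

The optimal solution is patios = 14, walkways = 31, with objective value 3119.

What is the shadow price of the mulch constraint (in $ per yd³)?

Check each constraint at x*: equipment 194/216 (slack 22); crew 194/198 (slack 4); stone 214/214 (tight); mulch 200/200 (tight).
Slack constraints have shadow price 0 (complementary slackness).
Dual feasibility on the basic columns requires 2·y_stone + 1·y_mulch = 23.5, 6·y_stone + 6·y_mulch = 90.
Solving: y_stone = 8.5, y_mulch = 6.5.
Shadow price of mulch = 6.5.

6.5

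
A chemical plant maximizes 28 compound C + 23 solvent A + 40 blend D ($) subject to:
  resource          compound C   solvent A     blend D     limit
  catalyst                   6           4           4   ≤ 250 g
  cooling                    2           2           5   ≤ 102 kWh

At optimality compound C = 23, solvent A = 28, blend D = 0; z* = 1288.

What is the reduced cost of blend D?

-2.5

Check each constraint at x*: catalyst 250/250 (tight); cooling 102/102 (tight).
From A_Bᵀ y = c: 6·y_catalyst + 2·y_cooling = 28; 4·y_catalyst + 2·y_cooling = 23.
Solving: y_catalyst = 2.5, y_cooling = 6.5.
Reduced cost of blend D: c₃ − yᵀa₃ = 40 − (2.5·4 + 6.5·5) = 40 − 42.5 = -2.5.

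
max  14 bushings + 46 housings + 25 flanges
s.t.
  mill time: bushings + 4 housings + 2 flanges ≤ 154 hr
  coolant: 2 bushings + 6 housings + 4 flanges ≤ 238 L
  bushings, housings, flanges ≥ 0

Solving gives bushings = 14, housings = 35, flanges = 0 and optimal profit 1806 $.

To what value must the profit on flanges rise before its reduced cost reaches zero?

28

Both mill time and coolant are binding at x*.
From A_Bᵀ y = c: 1·y_mill time + 2·y_coolant = 14; 4·y_mill time + 6·y_coolant = 46.
Solving: y_mill time = 4, y_coolant = 5.
flanges enters the basis when its profit ≥ yᵀa₃ = 4·2 + 5·4 = 28.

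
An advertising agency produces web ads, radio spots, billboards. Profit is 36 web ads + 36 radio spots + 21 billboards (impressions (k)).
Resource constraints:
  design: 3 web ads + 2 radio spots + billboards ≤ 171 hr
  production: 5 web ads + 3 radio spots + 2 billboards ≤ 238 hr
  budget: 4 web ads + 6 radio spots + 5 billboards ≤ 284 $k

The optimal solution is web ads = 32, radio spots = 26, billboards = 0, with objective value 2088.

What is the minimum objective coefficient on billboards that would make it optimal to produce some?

28

Binding: production and budget. Non-binding: design (23 unused).
By complementary slackness, y = 0 for the non-binding constraint.
From A_Bᵀ y = c: 5·y_production + 4·y_budget = 36; 3·y_production + 6·y_budget = 36.
Solving: y_production = 4, y_budget = 4.
billboards enters the basis when its profit ≥ yᵀa₃ = 4·2 + 4·5 = 28.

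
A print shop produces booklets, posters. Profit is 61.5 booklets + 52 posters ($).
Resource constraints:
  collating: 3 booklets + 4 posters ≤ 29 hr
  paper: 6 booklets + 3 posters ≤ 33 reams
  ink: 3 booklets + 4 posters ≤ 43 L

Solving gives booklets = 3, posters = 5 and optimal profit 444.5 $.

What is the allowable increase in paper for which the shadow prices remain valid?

25

Binding constraints: collating, paper. The basis is B = [[3,4],[6,3]] with det -15.
Per unit increase in paper, x* moves by d = (0.2667, -0.2).
The basis stays optimal until posters reaches 0; allowable increase = 25 reams.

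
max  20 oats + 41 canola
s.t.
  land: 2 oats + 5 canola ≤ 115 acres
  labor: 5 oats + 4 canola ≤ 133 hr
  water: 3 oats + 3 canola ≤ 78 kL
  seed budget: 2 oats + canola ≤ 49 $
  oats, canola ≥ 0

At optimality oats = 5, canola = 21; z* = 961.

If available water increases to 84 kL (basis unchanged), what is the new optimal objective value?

Check each constraint at x*: land 115/115 (tight); labor 109/133 (slack 24); water 78/78 (tight); seed budget 31/49 (slack 18).
By complementary slackness, y = 0 for the non-binding constraints.
From A_Bᵀ y = c: 2·y_land + 3·y_water = 20; 5·y_land + 3·y_water = 41.
This yields shadow prices y_land = 7, y_water = 2.
Δz = y_water·Δb = 2 × (6) = 12, so new z* = 961 + 12 = 973.

973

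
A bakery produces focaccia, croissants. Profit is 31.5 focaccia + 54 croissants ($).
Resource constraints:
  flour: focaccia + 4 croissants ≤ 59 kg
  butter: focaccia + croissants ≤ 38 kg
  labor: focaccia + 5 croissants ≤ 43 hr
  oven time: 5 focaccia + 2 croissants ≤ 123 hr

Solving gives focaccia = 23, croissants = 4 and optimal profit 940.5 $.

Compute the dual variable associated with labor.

9

At the optimum: flour uses 39 of 59 (slack = 20); butter uses 27 of 38 (slack = 11); labor uses 43 of 43 (binding); oven time uses 123 of 123 (binding).
By complementary slackness, y = 0 for the non-binding constraints.
Dual feasibility on the basic columns requires 1·y_labor + 5·y_oven time = 31.5, 5·y_labor + 2·y_oven time = 54.
This yields shadow prices y_labor = 9, y_oven time = 4.5.
Shadow price of labor = 9.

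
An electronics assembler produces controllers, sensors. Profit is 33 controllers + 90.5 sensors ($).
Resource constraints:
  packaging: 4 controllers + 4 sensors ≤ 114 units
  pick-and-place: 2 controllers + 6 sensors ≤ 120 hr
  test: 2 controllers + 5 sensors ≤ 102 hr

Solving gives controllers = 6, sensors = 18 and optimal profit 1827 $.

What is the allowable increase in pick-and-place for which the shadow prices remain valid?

Binding constraints: pick-and-place, test. The basis is B = [[2,6],[2,5]] with det -2.
Per unit increase in pick-and-place, x* moves by d = (-2.5, 1).
The basis stays optimal until controllers reaches 0; allowable increase = 2.4 hr.

2.4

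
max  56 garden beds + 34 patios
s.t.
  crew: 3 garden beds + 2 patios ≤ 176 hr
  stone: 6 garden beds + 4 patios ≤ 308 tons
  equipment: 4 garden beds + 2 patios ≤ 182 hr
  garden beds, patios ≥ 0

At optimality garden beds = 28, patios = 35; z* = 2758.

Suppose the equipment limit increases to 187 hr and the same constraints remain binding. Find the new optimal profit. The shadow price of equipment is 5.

Δb = 5, so new z* = 2758 + (5)·(5) = 2758 + 25 = 2783.

2783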